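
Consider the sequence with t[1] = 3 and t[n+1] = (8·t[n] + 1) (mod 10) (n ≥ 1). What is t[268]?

9

Listing terms: t[1] = 3; t[2] = 5; t[3] = 1; t[4] = 9; t[5] = 3.
Since t[5] = t[1] = 3, the sequence is periodic with period 4.
(268 - 1) mod 4 = 3, so t[268] = t[4] = 9.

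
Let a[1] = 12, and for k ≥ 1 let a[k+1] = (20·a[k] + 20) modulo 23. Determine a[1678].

6

Computing terms: a[1] = 12, a[2] = 7, a[3] = 22, a[4] = 0, a[5] = 20, a[6] = 6, a[7] = 2, a[8] = 14, a[9] = 1, a[10] = 17, a[11] = 15, a[12] = 21, a[13] = 3, a[14] = 11, a[15] = 10, a[16] = 13, a[17] = 4, a[18] = 8, a[19] = 19, a[20] = 9, a[21] = 16, a[22] = 18, a[23] = 12.
The sequence repeats with period 22.
So a[1678] = a[1 + ((1678-1) mod 22)] = a[6] = 6.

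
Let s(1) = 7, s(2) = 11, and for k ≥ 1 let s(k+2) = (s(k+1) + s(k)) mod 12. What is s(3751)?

3

Listing terms: s(1) = 7,  s(2) = 11,  s(3) = 6,  s(4) = 5,  s(5) = 11,  s(6) = 4,  s(7) = 3,  s(8) = 7,  s(9) = 10,  s(10) = 5,  s(11) = 3,  s(12) = 8,  s(13) = 11,  s(14) = 7,  s(15) = 6,  s(16) = 1,  s(17) = 7,  s(18) = 8,  s(19) = 3,  s(20) = 11,  s(21) = 2,  s(22) = 1,  s(23) = 3,  s(24) = 4,  s(25) = 7,  s(26) = 11.
Since (s(25), s(26)) = (s(1), s(2)) = (7, 11) (two consecutive terms determine the rest), the sequence is periodic with period 24.
(3751 - 1) mod 24 = 6, so s(3751) = s(7) = 3.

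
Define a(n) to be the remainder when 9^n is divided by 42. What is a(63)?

Computing terms: a(1) = 9; a(2) = 39; a(3) = 15; a(4) = 9.
The sequence repeats with period 3.
(63 - 1) mod 3 = 2, so a(63) = a(3) = 15.

15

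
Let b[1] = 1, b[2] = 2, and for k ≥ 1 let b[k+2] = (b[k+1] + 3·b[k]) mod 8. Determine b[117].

5

Computing terms: b[1] = 1, b[2] = 2, b[3] = 5, b[4] = 3, b[5] = 2, b[6] = 3, b[7] = 1, b[8] = 2.
Since (b[7], b[8]) = (b[1], b[2]) = (1, 2) (two consecutive terms determine the rest), the sequence is periodic with period 6.
(117 - 1) mod 6 = 2, so b[117] = b[3] = 5.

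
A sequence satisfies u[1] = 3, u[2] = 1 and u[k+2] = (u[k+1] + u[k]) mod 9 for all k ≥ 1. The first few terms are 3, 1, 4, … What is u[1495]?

Computing terms: u[1] = 3; u[2] = 1; u[3] = 4; u[4] = 5; u[5] = 0; u[6] = 5; u[7] = 5; u[8] = 1; u[9] = 6; u[10] = 7; u[11] = 4; u[12] = 2; u[13] = 6; u[14] = 8; u[15] = 5; u[16] = 4; u[17] = 0; u[18] = 4; u[19] = 4; u[20] = 8; u[21] = 3; u[22] = 2; u[23] = 5; u[24] = 7; u[25] = 3; u[26] = 1.
The sequence repeats with period 24.
So u[1495] = u[1 + ((1495-1) mod 24)] = u[7] = 5.

5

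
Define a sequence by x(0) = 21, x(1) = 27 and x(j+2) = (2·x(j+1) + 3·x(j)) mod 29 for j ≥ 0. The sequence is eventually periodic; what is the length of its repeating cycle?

28

Computing terms: x(0) = 21; x(1) = 27; x(2) = 1; x(3) = 25; x(4) = 24; x(5) = 7; x(6) = 28; x(7) = 19; x(8) = 6; x(9) = 11; x(10) = 11; x(11) = 26; x(12) = 27; x(13) = 16; x(14) = 26; x(15) = 13; x(16) = 17; x(17) = 15; x(18) = 23; x(19) = 4; x(20) = 19; x(21) = 21; x(22) = 12; x(23) = 0; x(24) = 7; x(25) = 14; x(26) = 20; x(27) = 24; x(28) = 21; x(29) = 27.
The sequence repeats with period 28.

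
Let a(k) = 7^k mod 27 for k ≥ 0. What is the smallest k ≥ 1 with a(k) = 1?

9

We have a(0) = 1; a(1) = 7; a(2) = 22; a(3) = 19; a(4) = 25; a(5) = 13; a(6) = 10; a(7) = 16; a(8) = 4; a(9) = 1.
The sequence repeats with period 9.
The value 1 next appears (with k ≥ 1) at a(9).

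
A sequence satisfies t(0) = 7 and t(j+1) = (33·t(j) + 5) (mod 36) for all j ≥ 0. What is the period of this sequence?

t(0) = 7,  t(1) = 20,  t(2) = 17,  t(3) = 26,  t(4) = 35,  t(5) = 8,  t(6) = 17.
Since t(6) = t(2) = 17, the sequence is eventually periodic: after a pre-period of length 2 it cycles with period 4.

4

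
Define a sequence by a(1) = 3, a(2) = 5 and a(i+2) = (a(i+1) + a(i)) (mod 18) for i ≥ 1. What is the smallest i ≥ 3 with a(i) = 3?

Listing terms: a(1) = 3; a(2) = 5; a(3) = 8; a(4) = 13; a(5) = 3; a(6) = 16; a(7) = 1; a(8) = 17; a(9) = 0; a(10) = 17; a(11) = 17; a(12) = 16; a(13) = 15; a(14) = 13; a(15) = 10; a(16) = 5; a(17) = 15; a(18) = 2; a(19) = 17; a(20) = 1; a(21) = 0; a(22) = 1; a(23) = 1; a(24) = 2; a(25) = 3; a(26) = 5.
Since (a(25), a(26)) = (a(1), a(2)) = (3, 5) (two consecutive terms determine the rest), the sequence is periodic with period 24.
The value 3 first appears (with i ≥ 3) at a(5).

5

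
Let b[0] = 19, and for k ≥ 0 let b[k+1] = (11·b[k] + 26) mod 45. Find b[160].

19

Listing terms: b[0] = 19,  b[1] = 10,  b[2] = 1,  b[3] = 37,  b[4] = 28,  b[5] = 19.
Since b[5] = b[0] = 19, the sequence is periodic with period 5.
So b[160] = b[0 + ((160-0) mod 5)] = b[0] = 19.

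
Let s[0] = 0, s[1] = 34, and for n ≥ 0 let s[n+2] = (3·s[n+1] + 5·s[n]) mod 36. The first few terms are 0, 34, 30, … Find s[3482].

30

We have s[0] = 0,  s[1] = 34,  s[2] = 30,  s[3] = 8,  s[4] = 30,  s[5] = 22,  s[6] = 0,  s[7] = 2,  s[8] = 6,  s[9] = 28,  s[10] = 6,  s[11] = 14,  s[12] = 0,  s[13] = 34.
Since (s[12], s[13]) = (s[0], s[1]) = (0, 34) (two consecutive terms determine the rest), the sequence is periodic with period 12.
(3482 - 0) mod 12 = 2, so s[3482] = s[2] = 30.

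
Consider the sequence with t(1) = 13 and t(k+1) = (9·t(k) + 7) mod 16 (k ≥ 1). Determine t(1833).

We have t(1) = 13; t(2) = 12; t(3) = 3; t(4) = 2; t(5) = 9; t(6) = 8; t(7) = 15; t(8) = 14; t(9) = 5; t(10) = 4; t(11) = 11; t(12) = 10; t(13) = 1; t(14) = 0; t(15) = 7; t(16) = 6; t(17) = 13.
The sequence repeats with period 16.
So t(1833) = t(1 + ((1833-1) mod 16)) = t(9) = 5.

5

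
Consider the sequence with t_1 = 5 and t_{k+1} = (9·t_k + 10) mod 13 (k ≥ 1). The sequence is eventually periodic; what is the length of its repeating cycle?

3

t_1 = 5, t_2 = 3, t_3 = 11, t_4 = 5.
The sequence repeats with period 3.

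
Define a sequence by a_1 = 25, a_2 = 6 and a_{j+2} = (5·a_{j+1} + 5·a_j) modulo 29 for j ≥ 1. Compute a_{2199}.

We have a_1 = 25, a_2 = 6, a_3 = 10, a_4 = 22, a_5 = 15, a_6 = 11, a_7 = 14, a_8 = 9, a_9 = 28, a_{10} = 11, a_{11} = 21, a_{12} = 15, a_{13} = 6, a_{14} = 18, a_{15} = 4, a_{16} = 23, a_{17} = 19, a_{18} = 7, a_{19} = 14, a_{20} = 18, a_{21} = 15, a_{22} = 20, a_{23} = 1, a_{24} = 18, a_{25} = 8, a_{26} = 14, a_{27} = 23, a_{28} = 11, a_{29} = 25, a_{30} = 6.
Since (a_{29}, a_{30}) = (a_1, a_2) = (25, 6) (two consecutive terms determine the rest), the sequence is periodic with period 28.
So a_{2199} = a_{1 + ((2199-1) mod 28)} = a_{15} = 4.

4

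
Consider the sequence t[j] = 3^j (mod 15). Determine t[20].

6

We have t[0] = 1, t[1] = 3, t[2] = 9, t[3] = 12, t[4] = 6, t[5] = 3.
Since t[5] = t[1] = 3, the sequence is eventually periodic: after a pre-period of length 1 it cycles with period 4.
For j ≥ 1, t[j] depends only on (j - 1) mod 4. (20 - 1) mod 4 = 3, so t[20] = t[4] = 6.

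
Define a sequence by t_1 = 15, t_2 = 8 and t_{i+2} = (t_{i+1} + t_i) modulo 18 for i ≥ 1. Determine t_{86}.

We have t_1 = 15, t_2 = 8, t_3 = 5, t_4 = 13, t_5 = 0, t_6 = 13, t_7 = 13, t_8 = 8, t_9 = 3, t_{10} = 11, t_{11} = 14, t_{12} = 7, t_{13} = 3, t_{14} = 10, t_{15} = 13, t_{16} = 5, t_{17} = 0, t_{18} = 5, t_{19} = 5, t_{20} = 10, t_{21} = 15, t_{22} = 7, t_{23} = 4, t_{24} = 11, t_{25} = 15, t_{26} = 8.
The sequence repeats with period 24.
(86 - 1) mod 24 = 13, so t_{86} = t_{14} = 10.

10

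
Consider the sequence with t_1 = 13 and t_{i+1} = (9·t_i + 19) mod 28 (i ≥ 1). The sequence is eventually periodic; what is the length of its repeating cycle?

t_1 = 13,  t_2 = 24,  t_3 = 11,  t_4 = 6,  t_5 = 17,  t_6 = 4,  t_7 = 27,  t_8 = 10,  t_9 = 25,  t_{10} = 20,  t_{11} = 3,  t_{12} = 18,  t_{13} = 13.
The sequence repeats with period 12.

12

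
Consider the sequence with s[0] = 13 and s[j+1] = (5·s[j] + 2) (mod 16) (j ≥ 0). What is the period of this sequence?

We have s[0] = 13, s[1] = 3, s[2] = 1, s[3] = 7, s[4] = 5, s[5] = 11, s[6] = 9, s[7] = 15, s[8] = 13.
The sequence repeats with period 8.

8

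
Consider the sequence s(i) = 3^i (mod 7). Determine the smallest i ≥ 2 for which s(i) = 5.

5

Listing terms: s(1) = 3,  s(2) = 2,  s(3) = 6,  s(4) = 4,  s(5) = 5,  s(6) = 1,  s(7) = 3.
Since s(7) = s(1) = 3, the sequence is periodic with period 6.
The value 5 first appears (with i ≥ 2) at s(5).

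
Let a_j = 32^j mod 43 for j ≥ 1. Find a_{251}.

Listing terms: a_1 = 32,  a_2 = 35,  a_3 = 2,  a_4 = 21,  a_5 = 27,  a_6 = 4,  a_7 = 42,  a_8 = 11,  a_9 = 8,  a_{10} = 41,  a_{11} = 22,  a_{12} = 16,  a_{13} = 39,  a_{14} = 1,  a_{15} = 32.
The sequence repeats with period 14.
(251 - 1) mod 14 = 12, so a_{251} = a_{13} = 39.

39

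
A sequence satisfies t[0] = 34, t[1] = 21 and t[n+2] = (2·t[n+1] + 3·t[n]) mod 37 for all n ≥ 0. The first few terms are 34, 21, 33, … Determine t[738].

34

Computing terms: t[0] = 34; t[1] = 21; t[2] = 33; t[3] = 18; t[4] = 24; t[5] = 28; t[6] = 17; t[7] = 7; t[8] = 28; t[9] = 3; t[10] = 16; t[11] = 4; t[12] = 19; t[13] = 13; t[14] = 9; t[15] = 20; t[16] = 30; t[17] = 9; t[18] = 34; t[19] = 21.
Since (t[18], t[19]) = (t[0], t[1]) = (34, 21) (two consecutive terms determine the rest), the sequence is periodic with period 18.
So t[738] = t[0 + ((738-0) mod 18)] = t[0] = 34.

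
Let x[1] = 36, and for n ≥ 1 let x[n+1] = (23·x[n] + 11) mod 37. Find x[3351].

Computing terms: x[1] = 36,  x[2] = 25,  x[3] = 31,  x[4] = 21,  x[5] = 13,  x[6] = 14,  x[7] = 0,  x[8] = 11,  x[9] = 5,  x[10] = 15,  x[11] = 23,  x[12] = 22,  x[13] = 36.
The sequence repeats with period 12.
So x[3351] = x[1 + ((3351-1) mod 12)] = x[3] = 31.

31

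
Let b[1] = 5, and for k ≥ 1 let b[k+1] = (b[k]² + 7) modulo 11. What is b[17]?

b[1] = 5; b[2] = 10; b[3] = 8; b[4] = 5.
The sequence repeats with period 3.
So b[17] = b[1 + ((17-1) mod 3)] = b[2] = 10.

10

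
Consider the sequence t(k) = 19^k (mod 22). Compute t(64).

15

We have t(0) = 1, t(1) = 19, t(2) = 9, t(3) = 17, t(4) = 15, t(5) = 21, t(6) = 3, t(7) = 13, t(8) = 5, t(9) = 7, t(10) = 1.
Since t(10) = t(0) = 1, the sequence is periodic with period 10.
(64 - 0) mod 10 = 4, so t(64) = t(4) = 15.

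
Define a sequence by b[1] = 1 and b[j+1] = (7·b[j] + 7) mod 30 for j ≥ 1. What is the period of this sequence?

12

b[1] = 1, b[2] = 14, b[3] = 15, b[4] = 22, b[5] = 11, b[6] = 24, b[7] = 25, b[8] = 2, b[9] = 21, b[10] = 4, b[11] = 5, b[12] = 12, b[13] = 1.
Since b[13] = b[1] = 1, the sequence is periodic with period 12.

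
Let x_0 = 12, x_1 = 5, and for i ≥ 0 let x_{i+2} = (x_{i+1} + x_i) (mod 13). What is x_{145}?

9

Computing terms: x_0 = 12, x_1 = 5, x_2 = 4, x_3 = 9, x_4 = 0, x_5 = 9, x_6 = 9, x_7 = 5, x_8 = 1, x_9 = 6, x_{10} = 7, x_{11} = 0, x_{12} = 7, x_{13} = 7, x_{14} = 1, x_{15} = 8, x_{16} = 9, x_{17} = 4, x_{18} = 0, x_{19} = 4, x_{20} = 4, x_{21} = 8, x_{22} = 12, x_{23} = 7, x_{24} = 6, x_{25} = 0, x_{26} = 6, x_{27} = 6, x_{28} = 12, x_{29} = 5.
Since (x_{28}, x_{29}) = (x_0, x_1) = (12, 5) (two consecutive terms determine the rest), the sequence is periodic with period 28.
(145 - 0) mod 28 = 5, so x_{145} = x_5 = 9.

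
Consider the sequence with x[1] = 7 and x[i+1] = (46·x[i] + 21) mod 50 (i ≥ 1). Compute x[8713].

9

Computing terms: x[1] = 7, x[2] = 43, x[3] = 49, x[4] = 25, x[5] = 21, x[6] = 37, x[7] = 23, x[8] = 29, x[9] = 5, x[10] = 1, x[11] = 17, x[12] = 3, x[13] = 9, x[14] = 35, x[15] = 31, x[16] = 47, x[17] = 33, x[18] = 39, x[19] = 15, x[20] = 11, x[21] = 27, x[22] = 13, x[23] = 19, x[24] = 45, x[25] = 41, x[26] = 7.
Since x[26] = x[1] = 7, the sequence is periodic with period 25.
(8713 - 1) mod 25 = 12, so x[8713] = x[13] = 9.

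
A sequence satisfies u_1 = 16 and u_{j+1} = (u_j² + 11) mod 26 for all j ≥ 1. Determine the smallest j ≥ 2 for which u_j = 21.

u_1 = 16, u_2 = 7, u_3 = 8, u_4 = 23, u_5 = 20, u_6 = 21, u_7 = 10, u_8 = 7.
Since u_8 = u_2 = 7, the sequence is eventually periodic: after a pre-period of length 1 it cycles with period 6.
The value 21 first appears (with j ≥ 2) at u_6.

6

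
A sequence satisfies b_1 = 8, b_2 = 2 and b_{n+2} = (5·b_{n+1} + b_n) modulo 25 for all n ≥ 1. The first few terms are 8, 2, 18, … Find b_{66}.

7

b_1 = 8; b_2 = 2; b_3 = 18; b_4 = 17; b_5 = 3; b_6 = 7; b_7 = 13; b_8 = 22; b_9 = 23; b_{10} = 12; b_{11} = 8; b_{12} = 2.
The sequence repeats with period 10.
So b_{66} = b_{1 + ((66-1) mod 10)} = b_6 = 7.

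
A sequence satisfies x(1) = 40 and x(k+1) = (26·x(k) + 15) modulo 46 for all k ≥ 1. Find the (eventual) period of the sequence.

Listing terms: x(1) = 40, x(2) = 43, x(3) = 29, x(4) = 33, x(5) = 45, x(6) = 35, x(7) = 5, x(8) = 7, x(9) = 13, x(10) = 31, x(11) = 39, x(12) = 17, x(13) = 43.
Since x(13) = x(2) = 43, the sequence is eventually periodic: after a pre-period of length 1 it cycles with period 11.

11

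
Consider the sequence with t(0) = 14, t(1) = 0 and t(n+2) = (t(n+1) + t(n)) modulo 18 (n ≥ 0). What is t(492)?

4

Listing terms: t(0) = 14,  t(1) = 0,  t(2) = 14,  t(3) = 14,  t(4) = 10,  t(5) = 6,  t(6) = 16,  t(7) = 4,  t(8) = 2,  t(9) = 6,  t(10) = 8,  t(11) = 14,  t(12) = 4,  t(13) = 0,  t(14) = 4,  t(15) = 4,  t(16) = 8,  t(17) = 12,  t(18) = 2,  t(19) = 14,  t(20) = 16,  t(21) = 12,  t(22) = 10,  t(23) = 4,  t(24) = 14,  t(25) = 0.
The sequence repeats with period 24.
(492 - 0) mod 24 = 12, so t(492) = t(12) = 4.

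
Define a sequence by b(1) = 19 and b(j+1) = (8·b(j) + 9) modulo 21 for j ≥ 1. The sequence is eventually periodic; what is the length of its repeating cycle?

Computing terms: b(1) = 19; b(2) = 14; b(3) = 16; b(4) = 11; b(5) = 13; b(6) = 8; b(7) = 10; b(8) = 5; b(9) = 7; b(10) = 2; b(11) = 4; b(12) = 20; b(13) = 1; b(14) = 17; b(15) = 19.
The sequence repeats with period 14.

14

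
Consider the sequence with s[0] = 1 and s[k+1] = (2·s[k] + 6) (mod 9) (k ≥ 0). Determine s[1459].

Computing terms: s[0] = 1, s[1] = 8, s[2] = 4, s[3] = 5, s[4] = 7, s[5] = 2, s[6] = 1.
The sequence repeats with period 6.
(1459 - 0) mod 6 = 1, so s[1459] = s[1] = 8.

8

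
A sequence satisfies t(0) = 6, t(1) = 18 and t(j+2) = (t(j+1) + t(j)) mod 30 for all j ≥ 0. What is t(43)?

Listing terms: t(0) = 6, t(1) = 18, t(2) = 24, t(3) = 12, t(4) = 6, t(5) = 18.
Since (t(4), t(5)) = (t(0), t(1)) = (6, 18) (two consecutive terms determine the rest), the sequence is periodic with period 4.
(43 - 0) mod 4 = 3, so t(43) = t(3) = 12.

12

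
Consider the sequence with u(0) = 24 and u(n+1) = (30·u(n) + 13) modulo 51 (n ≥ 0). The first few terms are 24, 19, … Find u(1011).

10

Computing terms: u(0) = 24,  u(1) = 19,  u(2) = 22,  u(3) = 10,  u(4) = 7,  u(5) = 19.
Since u(5) = u(1) = 19, the sequence is eventually periodic: after a pre-period of length 1 it cycles with period 4.
For n ≥ 1, u(n) depends only on (n - 1) mod 4. (1011 - 1) mod 4 = 2, so u(1011) = u(3) = 10.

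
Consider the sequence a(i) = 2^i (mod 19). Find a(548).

Listing terms: a(1) = 2, a(2) = 4, a(3) = 8, a(4) = 16, a(5) = 13, a(6) = 7, a(7) = 14, a(8) = 9, a(9) = 18, a(10) = 17, a(11) = 15, a(12) = 11, a(13) = 3, a(14) = 6, a(15) = 12, a(16) = 5, a(17) = 10, a(18) = 1, a(19) = 2.
The sequence repeats with period 18.
So a(548) = a(1 + ((548-1) mod 18)) = a(8) = 9.

9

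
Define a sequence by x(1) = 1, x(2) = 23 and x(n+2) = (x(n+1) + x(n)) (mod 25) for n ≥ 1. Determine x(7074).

3

x(1) = 1,  x(2) = 23,  x(3) = 24,  x(4) = 22,  x(5) = 21,  x(6) = 18,  x(7) = 14,  x(8) = 7,  x(9) = 21,  x(10) = 3,  x(11) = 24,  x(12) = 2,  x(13) = 1,  x(14) = 3,  x(15) = 4,  x(16) = 7,  x(17) = 11,  x(18) = 18,  x(19) = 4,  x(20) = 22,  x(21) = 1,  x(22) = 23.
The sequence repeats with period 20.
(7074 - 1) mod 20 = 13, so x(7074) = x(14) = 3.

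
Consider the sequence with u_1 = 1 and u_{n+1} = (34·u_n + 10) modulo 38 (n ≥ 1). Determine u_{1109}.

Computing terms: u_1 = 1,  u_2 = 6,  u_3 = 24,  u_4 = 28,  u_5 = 12,  u_6 = 0,  u_7 = 10,  u_8 = 8,  u_9 = 16,  u_{10} = 22,  u_{11} = 36,  u_{12} = 18,  u_{13} = 14,  u_{14} = 30,  u_{15} = 4,  u_{16} = 32,  u_{17} = 34,  u_{18} = 26,  u_{19} = 20,  u_{20} = 6.
Since u_{20} = u_2 = 6, the sequence is eventually periodic: after a pre-period of length 1 it cycles with period 18.
For n ≥ 2, u_n depends only on (n - 2) mod 18. (1109 - 2) mod 18 = 9, so u_{1109} = u_{11} = 36.

36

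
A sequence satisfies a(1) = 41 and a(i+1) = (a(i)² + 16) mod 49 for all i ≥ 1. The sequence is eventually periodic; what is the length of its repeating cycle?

7

a(1) = 41, a(2) = 31, a(3) = 46, a(4) = 25, a(5) = 4, a(6) = 32, a(7) = 11, a(8) = 39, a(9) = 18, a(10) = 46.
Since a(10) = a(3) = 46, the sequence is eventually periodic: after a pre-period of length 2 it cycles with period 7.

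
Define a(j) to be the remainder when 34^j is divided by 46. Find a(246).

a(0) = 1; a(1) = 34; a(2) = 6; a(3) = 20; a(4) = 36; a(5) = 28; a(6) = 32; a(7) = 30; a(8) = 8; a(9) = 42; a(10) = 2; a(11) = 22; a(12) = 12; a(13) = 40; a(14) = 26; a(15) = 10; a(16) = 18; a(17) = 14; a(18) = 16; a(19) = 38; a(20) = 4; a(21) = 44; a(22) = 24; a(23) = 34.
Since a(23) = a(1) = 34, the sequence is eventually periodic: after a pre-period of length 1 it cycles with period 22.
For j ≥ 1, a(j) depends only on (j - 1) mod 22. (246 - 1) mod 22 = 3, so a(246) = a(4) = 36.

36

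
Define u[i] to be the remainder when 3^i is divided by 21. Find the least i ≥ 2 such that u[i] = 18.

4

We have u[1] = 3,  u[2] = 9,  u[3] = 6,  u[4] = 18,  u[5] = 12,  u[6] = 15,  u[7] = 3.
Since u[7] = u[1] = 3, the sequence is periodic with period 6.
The value 18 first appears (with i ≥ 2) at u[4].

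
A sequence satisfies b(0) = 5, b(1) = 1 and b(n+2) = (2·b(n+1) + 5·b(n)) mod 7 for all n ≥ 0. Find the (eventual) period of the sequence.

Listing terms: b(0) = 5,  b(1) = 1,  b(2) = 6,  b(3) = 3,  b(4) = 1,  b(5) = 3,  b(6) = 4,  b(7) = 2,  b(8) = 3,  b(9) = 2,  b(10) = 5,  b(11) = 6,  b(12) = 2,  b(13) = 6,  b(14) = 1,  b(15) = 4,  b(16) = 6,  b(17) = 4,  b(18) = 3,  b(19) = 5,  b(20) = 4,  b(21) = 5,  b(22) = 2,  b(23) = 1,  b(24) = 5,  b(25) = 1.
The sequence repeats with period 24.

24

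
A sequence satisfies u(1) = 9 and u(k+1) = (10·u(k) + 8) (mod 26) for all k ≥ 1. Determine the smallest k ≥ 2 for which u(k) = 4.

Computing terms: u(1) = 9, u(2) = 20, u(3) = 0, u(4) = 8, u(5) = 10, u(6) = 4, u(7) = 22, u(8) = 20.
Since u(8) = u(2) = 20, the sequence is eventually periodic: after a pre-period of length 1 it cycles with period 6.
The value 4 first appears (with k ≥ 2) at u(6).

6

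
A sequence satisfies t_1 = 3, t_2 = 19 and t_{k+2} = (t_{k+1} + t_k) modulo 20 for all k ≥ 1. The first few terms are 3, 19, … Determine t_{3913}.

3

t_1 = 3; t_2 = 19; t_3 = 2; t_4 = 1; t_5 = 3; t_6 = 4; t_7 = 7; t_8 = 11; t_9 = 18; t_{10} = 9; t_{11} = 7; t_{12} = 16; t_{13} = 3; t_{14} = 19.
Since (t_{13}, t_{14}) = (t_1, t_2) = (3, 19) (two consecutive terms determine the rest), the sequence is periodic with period 12.
(3913 - 1) mod 12 = 0, so t_{3913} = t_1 = 3.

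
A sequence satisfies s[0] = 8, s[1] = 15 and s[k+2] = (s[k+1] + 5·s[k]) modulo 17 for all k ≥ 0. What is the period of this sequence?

16

Listing terms: s[0] = 8; s[1] = 15; s[2] = 4; s[3] = 11; s[4] = 14; s[5] = 1; s[6] = 3; s[7] = 8; s[8] = 6; s[9] = 12; s[10] = 8; s[11] = 0; s[12] = 6; s[13] = 6; s[14] = 2; s[15] = 15; s[16] = 8; s[17] = 15.
The sequence repeats with period 16.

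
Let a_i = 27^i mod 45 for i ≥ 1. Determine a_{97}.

Computing terms: a_1 = 27, a_2 = 9, a_3 = 18, a_4 = 36, a_5 = 27.
The sequence repeats with period 4.
So a_{97} = a_{1 + ((97-1) mod 4)} = a_1 = 27.

27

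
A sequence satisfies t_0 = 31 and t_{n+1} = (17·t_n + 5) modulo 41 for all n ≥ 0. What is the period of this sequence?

40

Computing terms: t_0 = 31, t_1 = 40, t_2 = 29, t_3 = 6, t_4 = 25, t_5 = 20, t_6 = 17, t_7 = 7, t_8 = 1, t_9 = 22, t_{10} = 10, t_{11} = 11, t_{12} = 28, t_{13} = 30, t_{14} = 23, t_{15} = 27, t_{16} = 13, t_{17} = 21, t_{18} = 34, t_{19} = 9, t_{20} = 35, t_{21} = 26, t_{22} = 37, t_{23} = 19, t_{24} = 0, t_{25} = 5, t_{26} = 8, t_{27} = 18, t_{28} = 24, t_{29} = 3, t_{30} = 15, t_{31} = 14, t_{32} = 38, t_{33} = 36, t_{34} = 2, t_{35} = 39, t_{36} = 12, t_{37} = 4, t_{38} = 32, t_{39} = 16, t_{40} = 31.
Since t_{40} = t_0 = 31, the sequence is periodic with period 40.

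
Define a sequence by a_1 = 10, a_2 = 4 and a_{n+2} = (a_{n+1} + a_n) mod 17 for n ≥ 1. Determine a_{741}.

3

We have a_1 = 10,  a_2 = 4,  a_3 = 14,  a_4 = 1,  a_5 = 15,  a_6 = 16,  a_7 = 14,  a_8 = 13,  a_9 = 10,  a_{10} = 6,  a_{11} = 16,  a_{12} = 5,  a_{13} = 4,  a_{14} = 9,  a_{15} = 13,  a_{16} = 5,  a_{17} = 1,  a_{18} = 6,  a_{19} = 7,  a_{20} = 13,  a_{21} = 3,  a_{22} = 16,  a_{23} = 2,  a_{24} = 1,  a_{25} = 3,  a_{26} = 4,  a_{27} = 7,  a_{28} = 11,  a_{29} = 1,  a_{30} = 12,  a_{31} = 13,  a_{32} = 8,  a_{33} = 4,  a_{34} = 12,  a_{35} = 16,  a_{36} = 11,  a_{37} = 10,  a_{38} = 4.
The sequence repeats with period 36.
(741 - 1) mod 36 = 20, so a_{741} = a_{21} = 3.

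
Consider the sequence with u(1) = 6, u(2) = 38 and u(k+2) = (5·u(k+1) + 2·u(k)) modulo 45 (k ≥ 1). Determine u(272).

29

We have u(1) = 6,  u(2) = 38,  u(3) = 22,  u(4) = 6,  u(5) = 29,  u(6) = 22,  u(7) = 33,  u(8) = 29,  u(9) = 31,  u(10) = 33,  u(11) = 2,  u(12) = 31,  u(13) = 24,  u(14) = 2,  u(15) = 13,  u(16) = 24,  u(17) = 11,  u(18) = 13,  u(19) = 42,  u(20) = 11,  u(21) = 4,  u(22) = 42,  u(23) = 38,  u(24) = 4,  u(25) = 6,  u(26) = 38.
The sequence repeats with period 24.
So u(272) = u(1 + ((272-1) mod 24)) = u(8) = 29.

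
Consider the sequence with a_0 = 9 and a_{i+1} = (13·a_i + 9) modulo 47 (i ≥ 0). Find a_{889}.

39

Computing terms: a_0 = 9; a_1 = 32; a_2 = 2; a_3 = 35; a_4 = 41; a_5 = 25; a_6 = 5; a_7 = 27; a_8 = 31; a_9 = 36; a_{10} = 7; a_{11} = 6; a_{12} = 40; a_{13} = 12; a_{14} = 24; a_{15} = 39; a_{16} = 46; a_{17} = 43; a_{18} = 4; a_{19} = 14; a_{20} = 3; a_{21} = 1; a_{22} = 22; a_{23} = 13; a_{24} = 37; a_{25} = 20; a_{26} = 34; a_{27} = 28; a_{28} = 44; a_{29} = 17; a_{30} = 42; a_{31} = 38; a_{32} = 33; a_{33} = 15; a_{34} = 16; a_{35} = 29; a_{36} = 10; a_{37} = 45; a_{38} = 30; a_{39} = 23; a_{40} = 26; a_{41} = 18; a_{42} = 8; a_{43} = 19; a_{44} = 21; a_{45} = 0; a_{46} = 9.
Since a_{46} = a_0 = 9, the sequence is periodic with period 46.
So a_{889} = a_{0 + ((889-0) mod 46)} = a_{15} = 39.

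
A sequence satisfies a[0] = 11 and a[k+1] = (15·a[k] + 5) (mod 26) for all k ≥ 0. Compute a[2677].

14

We have a[0] = 11,  a[1] = 14,  a[2] = 7,  a[3] = 6,  a[4] = 17,  a[5] = 0,  a[6] = 5,  a[7] = 2,  a[8] = 9,  a[9] = 10,  a[10] = 25,  a[11] = 16,  a[12] = 11.
The sequence repeats with period 12.
(2677 - 0) mod 12 = 1, so a[2677] = a[1] = 14.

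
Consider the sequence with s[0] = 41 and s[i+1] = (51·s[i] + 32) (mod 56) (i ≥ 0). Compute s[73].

s[0] = 41, s[1] = 51, s[2] = 1, s[3] = 27, s[4] = 9, s[5] = 43, s[6] = 41.
The sequence repeats with period 6.
(73 - 0) mod 6 = 1, so s[73] = s[1] = 51.

51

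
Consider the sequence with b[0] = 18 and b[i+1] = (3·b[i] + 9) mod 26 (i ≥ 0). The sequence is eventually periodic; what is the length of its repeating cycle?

Listing terms: b[0] = 18; b[1] = 11; b[2] = 16; b[3] = 5; b[4] = 24; b[5] = 3; b[6] = 18.
Since b[6] = b[0] = 18, the sequence is periodic with period 6.

6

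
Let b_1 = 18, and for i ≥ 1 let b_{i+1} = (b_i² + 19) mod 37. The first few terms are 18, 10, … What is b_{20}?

26

b_1 = 18,  b_2 = 10,  b_3 = 8,  b_4 = 9,  b_5 = 26,  b_6 = 29,  b_7 = 9.
Since b_7 = b_4 = 9, the sequence is eventually periodic: after a pre-period of length 3 it cycles with period 3.
For i ≥ 4, b_i depends only on (i - 4) mod 3. (20 - 4) mod 3 = 1, so b_{20} = b_5 = 26.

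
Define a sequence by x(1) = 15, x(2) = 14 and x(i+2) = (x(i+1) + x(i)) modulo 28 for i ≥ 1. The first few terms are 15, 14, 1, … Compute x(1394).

We have x(1) = 15,  x(2) = 14,  x(3) = 1,  x(4) = 15,  x(5) = 16,  x(6) = 3,  x(7) = 19,  x(8) = 22,  x(9) = 13,  x(10) = 7,  x(11) = 20,  x(12) = 27,  x(13) = 19,  x(14) = 18,  x(15) = 9,  x(16) = 27,  x(17) = 8,  x(18) = 7,  x(19) = 15,  x(20) = 22,  x(21) = 9,  x(22) = 3,  x(23) = 12,  x(24) = 15,  x(25) = 27,  x(26) = 14,  x(27) = 13,  x(28) = 27,  x(29) = 12,  x(30) = 11,  x(31) = 23,  x(32) = 6,  x(33) = 1,  x(34) = 7,  x(35) = 8,  x(36) = 15,  x(37) = 23,  x(38) = 10,  x(39) = 5,  x(40) = 15,  x(41) = 20,  x(42) = 7,  x(43) = 27,  x(44) = 6,  x(45) = 5,  x(46) = 11,  x(47) = 16,  x(48) = 27,  x(49) = 15,  x(50) = 14.
Since (x(49), x(50)) = (x(1), x(2)) = (15, 14) (two consecutive terms determine the rest), the sequence is periodic with period 48.
So x(1394) = x(1 + ((1394-1) mod 48)) = x(2) = 14.

14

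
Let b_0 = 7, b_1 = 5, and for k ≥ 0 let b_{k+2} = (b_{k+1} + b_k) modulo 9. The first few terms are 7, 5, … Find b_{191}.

7

Computing terms: b_0 = 7,  b_1 = 5,  b_2 = 3,  b_3 = 8,  b_4 = 2,  b_5 = 1,  b_6 = 3,  b_7 = 4,  b_8 = 7,  b_9 = 2,  b_{10} = 0,  b_{11} = 2,  b_{12} = 2,  b_{13} = 4,  b_{14} = 6,  b_{15} = 1,  b_{16} = 7,  b_{17} = 8,  b_{18} = 6,  b_{19} = 5,  b_{20} = 2,  b_{21} = 7,  b_{22} = 0,  b_{23} = 7,  b_{24} = 7,  b_{25} = 5.
The sequence repeats with period 24.
So b_{191} = b_{0 + ((191-0) mod 24)} = b_{23} = 7.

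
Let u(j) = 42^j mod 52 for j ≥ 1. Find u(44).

u(1) = 42, u(2) = 48, u(3) = 40, u(4) = 16, u(5) = 48.
Since u(5) = u(2) = 48, the sequence is eventually periodic: after a pre-period of length 1 it cycles with period 3.
For j ≥ 2, u(j) depends only on (j - 2) mod 3. (44 - 2) mod 3 = 0, so u(44) = u(2) = 48.

48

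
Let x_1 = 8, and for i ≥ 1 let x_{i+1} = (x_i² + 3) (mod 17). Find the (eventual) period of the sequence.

4

We have x_1 = 8; x_2 = 16; x_3 = 4; x_4 = 2; x_5 = 7; x_6 = 1; x_7 = 4.
Since x_7 = x_3 = 4, the sequence is eventually periodic: after a pre-period of length 2 it cycles with period 4.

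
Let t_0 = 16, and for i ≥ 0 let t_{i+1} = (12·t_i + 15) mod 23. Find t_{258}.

8

Computing terms: t_0 = 16, t_1 = 0, t_2 = 15, t_3 = 11, t_4 = 9, t_5 = 8, t_6 = 19, t_7 = 13, t_8 = 10, t_9 = 20, t_{10} = 2, t_{11} = 16.
The sequence repeats with period 11.
So t_{258} = t_{0 + ((258-0) mod 11)} = t_5 = 8.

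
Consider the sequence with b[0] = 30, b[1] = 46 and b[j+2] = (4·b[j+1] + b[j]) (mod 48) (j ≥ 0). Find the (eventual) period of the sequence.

8

Computing terms: b[0] = 30,  b[1] = 46,  b[2] = 22,  b[3] = 38,  b[4] = 30,  b[5] = 14,  b[6] = 38,  b[7] = 22,  b[8] = 30,  b[9] = 46.
The sequence repeats with period 8.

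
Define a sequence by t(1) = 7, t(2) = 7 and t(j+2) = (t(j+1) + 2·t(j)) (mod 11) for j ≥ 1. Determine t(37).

We have t(1) = 7; t(2) = 7; t(3) = 10; t(4) = 2; t(5) = 0; t(6) = 4; t(7) = 4; t(8) = 1; t(9) = 9; t(10) = 0; t(11) = 7; t(12) = 7.
Since (t(11), t(12)) = (t(1), t(2)) = (7, 7) (two consecutive terms determine the rest), the sequence is periodic with period 10.
(37 - 1) mod 10 = 6, so t(37) = t(7) = 4.

4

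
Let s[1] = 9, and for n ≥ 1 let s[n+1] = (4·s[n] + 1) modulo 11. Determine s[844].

3

We have s[1] = 9, s[2] = 4, s[3] = 6, s[4] = 3, s[5] = 2, s[6] = 9.
Since s[6] = s[1] = 9, the sequence is periodic with period 5.
So s[844] = s[1 + ((844-1) mod 5)] = s[4] = 3.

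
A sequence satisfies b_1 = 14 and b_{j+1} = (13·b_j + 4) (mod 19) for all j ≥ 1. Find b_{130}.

7

Listing terms: b_1 = 14,  b_2 = 15,  b_3 = 9,  b_4 = 7,  b_5 = 0,  b_6 = 4,  b_7 = 18,  b_8 = 10,  b_9 = 1,  b_{10} = 17,  b_{11} = 16,  b_{12} = 3,  b_{13} = 5,  b_{14} = 12,  b_{15} = 8,  b_{16} = 13,  b_{17} = 2,  b_{18} = 11,  b_{19} = 14.
Since b_{19} = b_1 = 14, the sequence is periodic with period 18.
So b_{130} = b_{1 + ((130-1) mod 18)} = b_4 = 7.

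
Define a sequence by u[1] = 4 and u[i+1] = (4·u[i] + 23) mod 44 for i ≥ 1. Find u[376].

15

Computing terms: u[1] = 4; u[2] = 39; u[3] = 3; u[4] = 35; u[5] = 31; u[6] = 15; u[7] = 39.
Since u[7] = u[2] = 39, the sequence is eventually periodic: after a pre-period of length 1 it cycles with period 5.
For i ≥ 2, u[i] depends only on (i - 2) mod 5. (376 - 2) mod 5 = 4, so u[376] = u[6] = 15.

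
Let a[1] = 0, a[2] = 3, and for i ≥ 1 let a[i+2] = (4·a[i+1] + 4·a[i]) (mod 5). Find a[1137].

2

We have a[1] = 0, a[2] = 3, a[3] = 2, a[4] = 0, a[5] = 3.
The sequence repeats with period 3.
So a[1137] = a[1 + ((1137-1) mod 3)] = a[3] = 2.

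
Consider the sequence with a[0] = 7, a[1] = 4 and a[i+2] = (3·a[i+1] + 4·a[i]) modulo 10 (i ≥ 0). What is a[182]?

a[0] = 7; a[1] = 4; a[2] = 0; a[3] = 6; a[4] = 8; a[5] = 8; a[6] = 6; a[7] = 0; a[8] = 4; a[9] = 2; a[10] = 2; a[11] = 4; a[12] = 0.
Since (a[11], a[12]) = (a[1], a[2]) = (4, 0) (two consecutive terms determine the rest), the sequence is eventually periodic: after a pre-period of length 1 it cycles with period 10.
For i ≥ 1, a[i] depends only on (i - 1) mod 10. (182 - 1) mod 10 = 1, so a[182] = a[2] = 0.

0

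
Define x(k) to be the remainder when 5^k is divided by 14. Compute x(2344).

9

x(0) = 1, x(1) = 5, x(2) = 11, x(3) = 13, x(4) = 9, x(5) = 3, x(6) = 1.
The sequence repeats with period 6.
(2344 - 0) mod 6 = 4, so x(2344) = x(4) = 9.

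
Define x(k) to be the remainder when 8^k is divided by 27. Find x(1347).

26

x(1) = 8, x(2) = 10, x(3) = 26, x(4) = 19, x(5) = 17, x(6) = 1, x(7) = 8.
Since x(7) = x(1) = 8, the sequence is periodic with period 6.
So x(1347) = x(1 + ((1347-1) mod 6)) = x(3) = 26.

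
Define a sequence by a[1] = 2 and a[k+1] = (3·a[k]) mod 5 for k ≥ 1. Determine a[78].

Listing terms: a[1] = 2,  a[2] = 1,  a[3] = 3,  a[4] = 4,  a[5] = 2.
Since a[5] = a[1] = 2, the sequence is periodic with period 4.
(78 - 1) mod 4 = 1, so a[78] = a[2] = 1.

1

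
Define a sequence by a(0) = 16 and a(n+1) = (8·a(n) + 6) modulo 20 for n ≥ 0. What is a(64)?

6

a(0) = 16,  a(1) = 14,  a(2) = 18,  a(3) = 10,  a(4) = 6,  a(5) = 14.
Since a(5) = a(1) = 14, the sequence is eventually periodic: after a pre-period of length 1 it cycles with period 4.
For n ≥ 1, a(n) depends only on (n - 1) mod 4. (64 - 1) mod 4 = 3, so a(64) = a(4) = 6.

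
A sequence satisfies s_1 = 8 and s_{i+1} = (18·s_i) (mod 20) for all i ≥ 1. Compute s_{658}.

Listing terms: s_1 = 8,  s_2 = 4,  s_3 = 12,  s_4 = 16,  s_5 = 8.
The sequence repeats with period 4.
So s_{658} = s_{1 + ((658-1) mod 4)} = s_2 = 4.

4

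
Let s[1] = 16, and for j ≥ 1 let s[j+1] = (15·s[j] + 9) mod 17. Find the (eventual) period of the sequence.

s[1] = 16, s[2] = 11, s[3] = 4, s[4] = 1, s[5] = 7, s[6] = 12, s[7] = 2, s[8] = 5, s[9] = 16.
The sequence repeats with period 8.

8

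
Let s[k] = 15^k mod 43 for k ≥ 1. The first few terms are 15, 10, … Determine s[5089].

36

s[1] = 15,  s[2] = 10,  s[3] = 21,  s[4] = 14,  s[5] = 38,  s[6] = 11,  s[7] = 36,  s[8] = 24,  s[9] = 16,  s[10] = 25,  s[11] = 31,  s[12] = 35,  s[13] = 9,  s[14] = 6,  s[15] = 4,  s[16] = 17,  s[17] = 40,  s[18] = 41,  s[19] = 13,  s[20] = 23,  s[21] = 1,  s[22] = 15.
The sequence repeats with period 21.
(5089 - 1) mod 21 = 6, so s[5089] = s[7] = 36.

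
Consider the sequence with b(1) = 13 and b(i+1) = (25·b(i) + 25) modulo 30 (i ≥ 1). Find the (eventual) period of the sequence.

6

b(1) = 13, b(2) = 20, b(3) = 15, b(4) = 10, b(5) = 5, b(6) = 0, b(7) = 25, b(8) = 20.
Since b(8) = b(2) = 20, the sequence is eventually periodic: after a pre-period of length 1 it cycles with period 6.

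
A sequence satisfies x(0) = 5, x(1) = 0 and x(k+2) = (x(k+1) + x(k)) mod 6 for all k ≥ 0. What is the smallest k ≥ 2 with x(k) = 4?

4

We have x(0) = 5; x(1) = 0; x(2) = 5; x(3) = 5; x(4) = 4; x(5) = 3; x(6) = 1; x(7) = 4; x(8) = 5; x(9) = 3; x(10) = 2; x(11) = 5; x(12) = 1; x(13) = 0; x(14) = 1; x(15) = 1; x(16) = 2; x(17) = 3; x(18) = 5; x(19) = 2; x(20) = 1; x(21) = 3; x(22) = 4; x(23) = 1; x(24) = 5; x(25) = 0.
The sequence repeats with period 24.
The value 4 first appears (with k ≥ 2) at x(4).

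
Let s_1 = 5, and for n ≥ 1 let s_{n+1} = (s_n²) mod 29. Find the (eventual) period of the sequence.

3

Listing terms: s_1 = 5,  s_2 = 25,  s_3 = 16,  s_4 = 24,  s_5 = 25.
Since s_5 = s_2 = 25, the sequence is eventually periodic: after a pre-period of length 1 it cycles with period 3.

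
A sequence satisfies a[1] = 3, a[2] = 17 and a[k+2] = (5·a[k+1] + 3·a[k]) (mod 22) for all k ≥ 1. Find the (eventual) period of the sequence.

a[1] = 3; a[2] = 17; a[3] = 6; a[4] = 15; a[5] = 5; a[6] = 4; a[7] = 13; a[8] = 11; a[9] = 6; a[10] = 19; a[11] = 3; a[12] = 6; a[13] = 17; a[14] = 15; a[15] = 16; a[16] = 15; a[17] = 13; a[18] = 0; a[19] = 17; a[20] = 19; a[21] = 14; a[22] = 17; a[23] = 17; a[24] = 4; a[25] = 5; a[26] = 15; a[27] = 2; a[28] = 11; a[29] = 17; a[30] = 8; a[31] = 3; a[32] = 17.
The sequence repeats with period 30.

30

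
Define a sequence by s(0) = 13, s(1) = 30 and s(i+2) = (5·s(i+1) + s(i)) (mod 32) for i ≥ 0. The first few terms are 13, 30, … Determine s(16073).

9

Computing terms: s(0) = 13,  s(1) = 30,  s(2) = 3,  s(3) = 13,  s(4) = 4,  s(5) = 1,  s(6) = 9,  s(7) = 14,  s(8) = 15,  s(9) = 25,  s(10) = 12,  s(11) = 21,  s(12) = 21,  s(13) = 30,  s(14) = 11,  s(15) = 21,  s(16) = 20,  s(17) = 25,  s(18) = 17,  s(19) = 14,  s(20) = 23,  s(21) = 1,  s(22) = 28,  s(23) = 13,  s(24) = 29,  s(25) = 30,  s(26) = 19,  s(27) = 29,  s(28) = 4,  s(29) = 17,  s(30) = 25,  s(31) = 14,  s(32) = 31,  s(33) = 9,  s(34) = 12,  s(35) = 5,  s(36) = 5,  s(37) = 30,  s(38) = 27,  s(39) = 5,  s(40) = 20,  s(41) = 9,  s(42) = 1,  s(43) = 14,  s(44) = 7,  s(45) = 17,  s(46) = 28,  s(47) = 29,  s(48) = 13,  s(49) = 30.
The sequence repeats with period 48.
(16073 - 0) mod 48 = 41, so s(16073) = s(41) = 9.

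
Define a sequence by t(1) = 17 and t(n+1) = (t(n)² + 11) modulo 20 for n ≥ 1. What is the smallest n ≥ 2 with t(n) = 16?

6

Listing terms: t(1) = 17,  t(2) = 0,  t(3) = 11,  t(4) = 12,  t(5) = 15,  t(6) = 16,  t(7) = 7,  t(8) = 0.
Since t(8) = t(2) = 0, the sequence is eventually periodic: after a pre-period of length 1 it cycles with period 6.
The value 16 first appears (with n ≥ 2) at t(6).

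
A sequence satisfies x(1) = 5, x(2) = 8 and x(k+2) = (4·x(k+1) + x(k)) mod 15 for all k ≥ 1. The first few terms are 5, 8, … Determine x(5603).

7

x(1) = 5; x(2) = 8; x(3) = 7; x(4) = 6; x(5) = 1; x(6) = 10; x(7) = 11; x(8) = 9; x(9) = 2; x(10) = 2; x(11) = 10; x(12) = 12; x(13) = 13; x(14) = 4; x(15) = 14; x(16) = 0; x(17) = 14; x(18) = 11; x(19) = 13; x(20) = 3; x(21) = 10; x(22) = 13; x(23) = 2; x(24) = 6; x(25) = 11; x(26) = 5; x(27) = 1; x(28) = 9; x(29) = 7; x(30) = 7; x(31) = 5; x(32) = 12; x(33) = 8; x(34) = 14; x(35) = 4; x(36) = 0; x(37) = 4; x(38) = 1; x(39) = 8; x(40) = 3; x(41) = 5; x(42) = 8.
Since (x(41), x(42)) = (x(1), x(2)) = (5, 8) (two consecutive terms determine the rest), the sequence is periodic with period 40.
(5603 - 1) mod 40 = 2, so x(5603) = x(3) = 7.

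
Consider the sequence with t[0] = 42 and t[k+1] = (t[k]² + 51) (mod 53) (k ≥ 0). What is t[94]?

Listing terms: t[0] = 42,  t[1] = 13,  t[2] = 8,  t[3] = 9,  t[4] = 26,  t[5] = 38,  t[6] = 11,  t[7] = 13.
Since t[7] = t[1] = 13, the sequence is eventually periodic: after a pre-period of length 1 it cycles with period 6.
For k ≥ 1, t[k] depends only on (k - 1) mod 6. (94 - 1) mod 6 = 3, so t[94] = t[4] = 26.

26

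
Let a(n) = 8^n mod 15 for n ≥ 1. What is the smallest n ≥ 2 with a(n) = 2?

a(1) = 8; a(2) = 4; a(3) = 2; a(4) = 1; a(5) = 8.
The sequence repeats with period 4.
The value 2 first appears (with n ≥ 2) at a(3).

3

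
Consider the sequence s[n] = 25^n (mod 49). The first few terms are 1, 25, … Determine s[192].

43

Listing terms: s[0] = 1,  s[1] = 25,  s[2] = 37,  s[3] = 43,  s[4] = 46,  s[5] = 23,  s[6] = 36,  s[7] = 18,  s[8] = 9,  s[9] = 29,  s[10] = 39,  s[11] = 44,  s[12] = 22,  s[13] = 11,  s[14] = 30,  s[15] = 15,  s[16] = 32,  s[17] = 16,  s[18] = 8,  s[19] = 4,  s[20] = 2,  s[21] = 1.
Since s[21] = s[0] = 1, the sequence is periodic with period 21.
(192 - 0) mod 21 = 3, so s[192] = s[3] = 43.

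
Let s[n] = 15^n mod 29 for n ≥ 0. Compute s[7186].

9

Computing terms: s[0] = 1; s[1] = 15; s[2] = 22; s[3] = 11; s[4] = 20; s[5] = 10; s[6] = 5; s[7] = 17; s[8] = 23; s[9] = 26; s[10] = 13; s[11] = 21; s[12] = 25; s[13] = 27; s[14] = 28; s[15] = 14; s[16] = 7; s[17] = 18; s[18] = 9; s[19] = 19; s[20] = 24; s[21] = 12; s[22] = 6; s[23] = 3; s[24] = 16; s[25] = 8; s[26] = 4; s[27] = 2; s[28] = 1.
The sequence repeats with period 28.
(7186 - 0) mod 28 = 18, so s[7186] = s[18] = 9.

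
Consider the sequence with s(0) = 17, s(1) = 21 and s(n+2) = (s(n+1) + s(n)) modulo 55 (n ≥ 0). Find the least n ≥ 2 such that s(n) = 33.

6

We have s(0) = 17,  s(1) = 21,  s(2) = 38,  s(3) = 4,  s(4) = 42,  s(5) = 46,  s(6) = 33,  s(7) = 24,  s(8) = 2,  s(9) = 26,  s(10) = 28,  s(11) = 54,  s(12) = 27,  s(13) = 26,  s(14) = 53,  s(15) = 24,  s(16) = 22,  s(17) = 46,  s(18) = 13,  s(19) = 4,  s(20) = 17,  s(21) = 21.
The sequence repeats with period 20.
The value 33 first appears (with n ≥ 2) at s(6).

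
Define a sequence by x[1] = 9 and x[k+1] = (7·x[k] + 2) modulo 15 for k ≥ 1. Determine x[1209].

4

x[1] = 9, x[2] = 5, x[3] = 7, x[4] = 6, x[5] = 14, x[6] = 10, x[7] = 12, x[8] = 11, x[9] = 4, x[10] = 0, x[11] = 2, x[12] = 1, x[13] = 9.
Since x[13] = x[1] = 9, the sequence is periodic with period 12.
(1209 - 1) mod 12 = 8, so x[1209] = x[9] = 4.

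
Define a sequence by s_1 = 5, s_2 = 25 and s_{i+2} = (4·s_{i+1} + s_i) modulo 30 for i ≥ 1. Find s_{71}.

15

We have s_1 = 5,  s_2 = 25,  s_3 = 15,  s_4 = 25,  s_5 = 25,  s_6 = 5,  s_7 = 15,  s_8 = 5,  s_9 = 5,  s_{10} = 25.
The sequence repeats with period 8.
(71 - 1) mod 8 = 6, so s_{71} = s_7 = 15.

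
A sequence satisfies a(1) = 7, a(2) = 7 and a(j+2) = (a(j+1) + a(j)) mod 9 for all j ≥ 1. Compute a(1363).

8

We have a(1) = 7, a(2) = 7, a(3) = 5, a(4) = 3, a(5) = 8, a(6) = 2, a(7) = 1, a(8) = 3, a(9) = 4, a(10) = 7, a(11) = 2, a(12) = 0, a(13) = 2, a(14) = 2, a(15) = 4, a(16) = 6, a(17) = 1, a(18) = 7, a(19) = 8, a(20) = 6, a(21) = 5, a(22) = 2, a(23) = 7, a(24) = 0, a(25) = 7, a(26) = 7.
Since (a(25), a(26)) = (a(1), a(2)) = (7, 7) (two consecutive terms determine the rest), the sequence is periodic with period 24.
(1363 - 1) mod 24 = 18, so a(1363) = a(19) = 8.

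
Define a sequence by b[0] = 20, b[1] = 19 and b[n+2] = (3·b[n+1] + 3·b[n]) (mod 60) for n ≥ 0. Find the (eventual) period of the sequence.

12

b[0] = 20; b[1] = 19; b[2] = 57; b[3] = 48; b[4] = 15; b[5] = 9; b[6] = 12; b[7] = 3; b[8] = 45; b[9] = 24; b[10] = 27; b[11] = 33; b[12] = 0; b[13] = 39; b[14] = 57; b[15] = 48.
Since (b[14], b[15]) = (b[2], b[3]) = (57, 48) (two consecutive terms determine the rest), the sequence is eventually periodic: after a pre-period of length 2 it cycles with period 12.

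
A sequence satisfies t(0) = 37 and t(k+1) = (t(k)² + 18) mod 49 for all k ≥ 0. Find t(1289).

We have t(0) = 37,  t(1) = 15,  t(2) = 47,  t(3) = 22,  t(4) = 12,  t(5) = 15.
Since t(5) = t(1) = 15, the sequence is eventually periodic: after a pre-period of length 1 it cycles with period 4.
For k ≥ 1, t(k) depends only on (k - 1) mod 4. (1289 - 1) mod 4 = 0, so t(1289) = t(1) = 15.

15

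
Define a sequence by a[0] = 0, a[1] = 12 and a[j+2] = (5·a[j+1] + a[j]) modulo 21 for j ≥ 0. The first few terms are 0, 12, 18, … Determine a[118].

a[0] = 0, a[1] = 12, a[2] = 18, a[3] = 18, a[4] = 3, a[5] = 12, a[6] = 0, a[7] = 12.
Since (a[6], a[7]) = (a[0], a[1]) = (0, 12) (two consecutive terms determine the rest), the sequence is periodic with period 6.
(118 - 0) mod 6 = 4, so a[118] = a[4] = 3.

3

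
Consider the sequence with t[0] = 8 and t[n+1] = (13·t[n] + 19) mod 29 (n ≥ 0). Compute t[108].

t[0] = 8,  t[1] = 7,  t[2] = 23,  t[3] = 28,  t[4] = 6,  t[5] = 10,  t[6] = 4,  t[7] = 13,  t[8] = 14,  t[9] = 27,  t[10] = 22,  t[11] = 15,  t[12] = 11,  t[13] = 17,  t[14] = 8.
The sequence repeats with period 14.
So t[108] = t[0 + ((108-0) mod 14)] = t[10] = 22.

22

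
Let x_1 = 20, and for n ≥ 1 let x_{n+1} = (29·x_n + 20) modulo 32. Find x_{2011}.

Listing terms: x_1 = 20; x_2 = 24; x_3 = 12; x_4 = 16; x_5 = 4; x_6 = 8; x_7 = 28; x_8 = 0; x_9 = 20.
The sequence repeats with period 8.
(2011 - 1) mod 8 = 2, so x_{2011} = x_3 = 12.

12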